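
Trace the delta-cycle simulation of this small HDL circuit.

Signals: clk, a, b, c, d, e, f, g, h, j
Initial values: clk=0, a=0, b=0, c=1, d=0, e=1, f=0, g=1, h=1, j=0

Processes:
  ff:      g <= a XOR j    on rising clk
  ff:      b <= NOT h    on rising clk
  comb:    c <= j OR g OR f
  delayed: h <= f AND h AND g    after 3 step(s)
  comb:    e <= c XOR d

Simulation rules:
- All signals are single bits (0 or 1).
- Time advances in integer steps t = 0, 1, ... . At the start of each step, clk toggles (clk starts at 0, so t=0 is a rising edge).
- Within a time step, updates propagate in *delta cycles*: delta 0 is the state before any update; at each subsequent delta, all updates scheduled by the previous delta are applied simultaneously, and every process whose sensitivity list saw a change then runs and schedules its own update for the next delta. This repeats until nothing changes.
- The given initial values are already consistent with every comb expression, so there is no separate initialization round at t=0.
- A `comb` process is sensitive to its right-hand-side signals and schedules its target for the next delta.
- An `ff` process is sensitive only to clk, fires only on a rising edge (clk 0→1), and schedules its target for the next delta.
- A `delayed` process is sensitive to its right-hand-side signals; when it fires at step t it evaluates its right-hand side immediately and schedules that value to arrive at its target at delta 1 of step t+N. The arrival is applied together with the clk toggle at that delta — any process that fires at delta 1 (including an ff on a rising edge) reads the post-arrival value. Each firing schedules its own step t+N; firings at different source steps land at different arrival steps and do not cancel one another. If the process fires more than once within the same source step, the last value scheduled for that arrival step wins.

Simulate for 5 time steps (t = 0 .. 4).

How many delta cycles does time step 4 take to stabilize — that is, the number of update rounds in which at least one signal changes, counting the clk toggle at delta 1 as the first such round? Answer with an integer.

2

[bits: j,b,clk,h,e,a,f,c,d,g]
t=0: Δ0=0001100101 Δ1=0011100101 Δ2=0011100100 Δ3=0011100000 Δ4=0011000000 | 4Δ
t=1: Δ0=0011000000 Δ1=0001000000 | 1Δ
t=2: Δ0=0001000000 Δ1=0011000000 | 1Δ
t=3: Δ0=0011000000 Δ1=0000000000 | 1Δ
t=4: Δ0=0000000000 Δ1=0010000000 Δ2=0110000000 | 2Δ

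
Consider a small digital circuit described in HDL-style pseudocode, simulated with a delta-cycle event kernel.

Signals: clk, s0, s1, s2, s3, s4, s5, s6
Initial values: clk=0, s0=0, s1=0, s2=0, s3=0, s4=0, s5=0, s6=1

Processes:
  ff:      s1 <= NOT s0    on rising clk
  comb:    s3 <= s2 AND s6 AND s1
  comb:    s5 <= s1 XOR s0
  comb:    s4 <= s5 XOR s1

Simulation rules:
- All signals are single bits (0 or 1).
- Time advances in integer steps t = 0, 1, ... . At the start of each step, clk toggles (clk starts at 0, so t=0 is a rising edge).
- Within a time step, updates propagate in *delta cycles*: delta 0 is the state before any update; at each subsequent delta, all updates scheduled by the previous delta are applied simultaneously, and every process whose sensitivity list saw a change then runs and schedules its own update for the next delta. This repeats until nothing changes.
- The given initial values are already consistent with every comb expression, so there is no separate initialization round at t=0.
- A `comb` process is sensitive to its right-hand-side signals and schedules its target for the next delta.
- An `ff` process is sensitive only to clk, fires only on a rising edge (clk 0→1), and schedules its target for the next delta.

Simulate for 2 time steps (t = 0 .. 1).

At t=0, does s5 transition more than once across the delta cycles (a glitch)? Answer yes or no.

[bits: s6,s0,s4,s3,s1,clk,s2,s5]
t=0: Δ0=10000000 Δ1=10000100 Δ2=10001100 Δ3=10101101 Δ4=10001101 | 4Δ
t=1: Δ0=10001101 Δ1=10001001 | 1Δ

no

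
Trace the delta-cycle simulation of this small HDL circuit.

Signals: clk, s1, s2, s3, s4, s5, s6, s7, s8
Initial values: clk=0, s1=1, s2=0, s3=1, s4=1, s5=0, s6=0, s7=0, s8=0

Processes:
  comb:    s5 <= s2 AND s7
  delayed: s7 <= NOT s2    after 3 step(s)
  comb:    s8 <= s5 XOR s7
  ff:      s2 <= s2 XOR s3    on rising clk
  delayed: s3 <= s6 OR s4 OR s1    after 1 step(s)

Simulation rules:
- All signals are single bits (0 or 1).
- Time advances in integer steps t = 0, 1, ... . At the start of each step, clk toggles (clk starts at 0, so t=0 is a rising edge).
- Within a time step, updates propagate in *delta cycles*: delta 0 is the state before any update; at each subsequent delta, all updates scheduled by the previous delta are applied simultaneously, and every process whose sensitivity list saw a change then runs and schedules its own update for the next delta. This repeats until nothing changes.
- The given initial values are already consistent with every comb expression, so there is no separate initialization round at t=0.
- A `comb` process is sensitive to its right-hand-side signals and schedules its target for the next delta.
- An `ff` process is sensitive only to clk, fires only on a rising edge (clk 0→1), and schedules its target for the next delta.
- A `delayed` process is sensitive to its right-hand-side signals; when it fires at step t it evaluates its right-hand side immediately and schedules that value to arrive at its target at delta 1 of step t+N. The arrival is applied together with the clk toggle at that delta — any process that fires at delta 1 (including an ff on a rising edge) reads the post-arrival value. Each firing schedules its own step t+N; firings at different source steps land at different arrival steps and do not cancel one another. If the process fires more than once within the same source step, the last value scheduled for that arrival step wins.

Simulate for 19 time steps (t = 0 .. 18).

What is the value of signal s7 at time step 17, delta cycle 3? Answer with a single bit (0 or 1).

t=0 Δ0: s1=1 s5=0 s4=1 s6=0 clk=0 s7=0 s2=0 s3=1 s8=0
  Δ1: clk:0→1
  Δ2: s2:0→1
  (2Δ to stable)
t=1 Δ0: s1=1 s5=0 s4=1 s6=0 clk=1 s7=0 s2=1 s3=1 s8=0
  Δ1: clk:1→0
  (1Δ to stable)
t=2 Δ0: s1=1 s5=0 s4=1 s6=0 clk=0 s7=0 s2=1 s3=1 s8=0
  Δ1: clk:0→1
  Δ2: s2:1→0
  (2Δ to stable)
t=3 Δ0: s1=1 s5=0 s4=1 s6=0 clk=1 s7=0 s2=0 s3=1 s8=0
  Δ1: clk:1→0
  (1Δ to stable)
t=4 Δ0: s1=1 s5=0 s4=1 s6=0 clk=0 s7=0 s2=0 s3=1 s8=0
  Δ1: clk:0→1
  Δ2: s2:0→1
  (2Δ to stable)
t=5 Δ0: s1=1 s5=0 s4=1 s6=0 clk=1 s7=0 s2=1 s3=1 s8=0
  Δ1: clk:1→0, s7:0→1
  Δ2: s5:0→1, s8:0→1
  Δ3: s8:1→0
  (3Δ to stable)
t=6 Δ0: s1=1 s5=1 s4=1 s6=0 clk=0 s7=1 s2=1 s3=1 s8=0
  Δ1: clk:0→1
  Δ2: s2:1→0
  Δ3: s5:1→0
  Δ4: s8:0→1
  (4Δ to stable)
t=7 Δ0: s1=1 s5=0 s4=1 s6=0 clk=1 s7=1 s2=0 s3=1 s8=1
  Δ1: clk:1→0, s7:1→0
  Δ2: s8:1→0
  (2Δ to stable)
t=8 Δ0: s1=1 s5=0 s4=1 s6=0 clk=0 s7=0 s2=0 s3=1 s8=0
  Δ1: clk:0→1
  Δ2: s2:0→1
  (2Δ to stable)
t=9 Δ0: s1=1 s5=0 s4=1 s6=0 clk=1 s7=0 s2=1 s3=1 s8=0
  Δ1: clk:1→0, s7:0→1
  Δ2: s5:0→1, s8:0→1
  Δ3: s8:1→0
  (3Δ to stable)
t=10 Δ0: s1=1 s5=1 s4=1 s6=0 clk=0 s7=1 s2=1 s3=1 s8=0
  Δ1: clk:0→1
  Δ2: s2:1→0
  Δ3: s5:1→0
  Δ4: s8:0→1
  (4Δ to stable)
t=11 Δ0: s1=1 s5=0 s4=1 s6=0 clk=1 s7=1 s2=0 s3=1 s8=1
  Δ1: clk:1→0, s7:1→0
  Δ2: s8:1→0
  (2Δ to stable)
t=12 Δ0: s1=1 s5=0 s4=1 s6=0 clk=0 s7=0 s2=0 s3=1 s8=0
  Δ1: clk:0→1
  Δ2: s2:0→1
  (2Δ to stable)
t=13 Δ0: s1=1 s5=0 s4=1 s6=0 clk=1 s7=0 s2=1 s3=1 s8=0
  Δ1: clk:1→0, s7:0→1
  Δ2: s5:0→1, s8:0→1
  Δ3: s8:1→0
  (3Δ to stable)
t=14 Δ0: s1=1 s5=1 s4=1 s6=0 clk=0 s7=1 s2=1 s3=1 s8=0
  Δ1: clk:0→1
  Δ2: s2:1→0
  Δ3: s5:1→0
  Δ4: s8:0→1
  (4Δ to stable)
t=15 Δ0: s1=1 s5=0 s4=1 s6=0 clk=1 s7=1 s2=0 s3=1 s8=1
  Δ1: clk:1→0, s7:1→0
  Δ2: s8:1→0
  (2Δ to stable)
t=16 Δ0: s1=1 s5=0 s4=1 s6=0 clk=0 s7=0 s2=0 s3=1 s8=0
  Δ1: clk:0→1
  Δ2: s2:0→1
  (2Δ to stable)
t=17 Δ0: s1=1 s5=0 s4=1 s6=0 clk=1 s7=0 s2=1 s3=1 s8=0
  Δ1: clk:1→0, s7:0→1
  Δ2: s5:0→1, s8:0→1
  Δ3: s8:1→0
  (3Δ to stable)
t=18 Δ0: s1=1 s5=1 s4=1 s6=0 clk=0 s7=1 s2=1 s3=1 s8=0
  Δ1: clk:0→1
  Δ2: s2:1→0
  Δ3: s5:1→0
  Δ4: s8:0→1
  (4Δ to stable)

1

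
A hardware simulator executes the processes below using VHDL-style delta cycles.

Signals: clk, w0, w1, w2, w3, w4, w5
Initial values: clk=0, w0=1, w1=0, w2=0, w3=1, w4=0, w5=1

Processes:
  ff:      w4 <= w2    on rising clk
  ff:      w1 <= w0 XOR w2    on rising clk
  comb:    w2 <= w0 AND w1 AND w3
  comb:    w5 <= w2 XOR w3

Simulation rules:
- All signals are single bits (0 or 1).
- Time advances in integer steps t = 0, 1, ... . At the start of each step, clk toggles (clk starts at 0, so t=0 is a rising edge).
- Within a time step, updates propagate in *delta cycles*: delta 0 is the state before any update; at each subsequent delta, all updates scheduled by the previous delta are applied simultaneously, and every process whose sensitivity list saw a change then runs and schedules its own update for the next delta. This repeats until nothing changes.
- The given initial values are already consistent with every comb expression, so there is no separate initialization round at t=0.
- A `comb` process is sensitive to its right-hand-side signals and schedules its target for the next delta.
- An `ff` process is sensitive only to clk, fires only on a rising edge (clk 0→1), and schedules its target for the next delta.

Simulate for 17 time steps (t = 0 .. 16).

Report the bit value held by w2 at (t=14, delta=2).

1

t0.Δ0 w0=1 w2=0 w3=1 w4=0 w5=1 clk=0 w1=0
t0.Δ1 w0=1 w2=0 w3=1 w4=0 w5=1 clk=1 w1=0
t0.Δ2 w0=1 w2=0 w3=1 w4=0 w5=1 clk=1 w1=1
t0.Δ3 w0=1 w2=1 w3=1 w4=0 w5=1 clk=1 w1=1
t0.Δ4 w0=1 w2=1 w3=1 w4=0 w5=0 clk=1 w1=1
t1.Δ0 w0=1 w2=1 w3=1 w4=0 w5=0 clk=1 w1=1
t1.Δ1 w0=1 w2=1 w3=1 w4=0 w5=0 clk=0 w1=1
t2.Δ0 w0=1 w2=1 w3=1 w4=0 w5=0 clk=0 w1=1
t2.Δ1 w0=1 w2=1 w3=1 w4=0 w5=0 clk=1 w1=1
t2.Δ2 w0=1 w2=1 w3=1 w4=1 w5=0 clk=1 w1=0
t2.Δ3 w0=1 w2=0 w3=1 w4=1 w5=0 clk=1 w1=0
t2.Δ4 w0=1 w2=0 w3=1 w4=1 w5=1 clk=1 w1=0
t3.Δ0 w0=1 w2=0 w3=1 w4=1 w5=1 clk=1 w1=0
t3.Δ1 w0=1 w2=0 w3=1 w4=1 w5=1 clk=0 w1=0
t4.Δ0 w0=1 w2=0 w3=1 w4=1 w5=1 clk=0 w1=0
t4.Δ1 w0=1 w2=0 w3=1 w4=1 w5=1 clk=1 w1=0
t4.Δ2 w0=1 w2=0 w3=1 w4=0 w5=1 clk=1 w1=1
t4.Δ3 w0=1 w2=1 w3=1 w4=0 w5=1 clk=1 w1=1
t4.Δ4 w0=1 w2=1 w3=1 w4=0 w5=0 clk=1 w1=1
t5.Δ0 w0=1 w2=1 w3=1 w4=0 w5=0 clk=1 w1=1
t5.Δ1 w0=1 w2=1 w3=1 w4=0 w5=0 clk=0 w1=1
t6.Δ0 w0=1 w2=1 w3=1 w4=0 w5=0 clk=0 w1=1
t6.Δ1 w0=1 w2=1 w3=1 w4=0 w5=0 clk=1 w1=1
t6.Δ2 w0=1 w2=1 w3=1 w4=1 w5=0 clk=1 w1=0
t6.Δ3 w0=1 w2=0 w3=1 w4=1 w5=0 clk=1 w1=0
t6.Δ4 w0=1 w2=0 w3=1 w4=1 w5=1 clk=1 w1=0
t7.Δ0 w0=1 w2=0 w3=1 w4=1 w5=1 clk=1 w1=0
t7.Δ1 w0=1 w2=0 w3=1 w4=1 w5=1 clk=0 w1=0
t8.Δ0 w0=1 w2=0 w3=1 w4=1 w5=1 clk=0 w1=0
t8.Δ1 w0=1 w2=0 w3=1 w4=1 w5=1 clk=1 w1=0
t8.Δ2 w0=1 w2=0 w3=1 w4=0 w5=1 clk=1 w1=1
t8.Δ3 w0=1 w2=1 w3=1 w4=0 w5=1 clk=1 w1=1
t8.Δ4 w0=1 w2=1 w3=1 w4=0 w5=0 clk=1 w1=1
t9.Δ0 w0=1 w2=1 w3=1 w4=0 w5=0 clk=1 w1=1
t9.Δ1 w0=1 w2=1 w3=1 w4=0 w5=0 clk=0 w1=1
t10.Δ0 w0=1 w2=1 w3=1 w4=0 w5=0 clk=0 w1=1
t10.Δ1 w0=1 w2=1 w3=1 w4=0 w5=0 clk=1 w1=1
t10.Δ2 w0=1 w2=1 w3=1 w4=1 w5=0 clk=1 w1=0
t10.Δ3 w0=1 w2=0 w3=1 w4=1 w5=0 clk=1 w1=0
t10.Δ4 w0=1 w2=0 w3=1 w4=1 w5=1 clk=1 w1=0
t11.Δ0 w0=1 w2=0 w3=1 w4=1 w5=1 clk=1 w1=0
t11.Δ1 w0=1 w2=0 w3=1 w4=1 w5=1 clk=0 w1=0
t12.Δ0 w0=1 w2=0 w3=1 w4=1 w5=1 clk=0 w1=0
t12.Δ1 w0=1 w2=0 w3=1 w4=1 w5=1 clk=1 w1=0
t12.Δ2 w0=1 w2=0 w3=1 w4=0 w5=1 clk=1 w1=1
t12.Δ3 w0=1 w2=1 w3=1 w4=0 w5=1 clk=1 w1=1
t12.Δ4 w0=1 w2=1 w3=1 w4=0 w5=0 clk=1 w1=1
t13.Δ0 w0=1 w2=1 w3=1 w4=0 w5=0 clk=1 w1=1
t13.Δ1 w0=1 w2=1 w3=1 w4=0 w5=0 clk=0 w1=1
t14.Δ0 w0=1 w2=1 w3=1 w4=0 w5=0 clk=0 w1=1
t14.Δ1 w0=1 w2=1 w3=1 w4=0 w5=0 clk=1 w1=1
t14.Δ2 w0=1 w2=1 w3=1 w4=1 w5=0 clk=1 w1=0
t14.Δ3 w0=1 w2=0 w3=1 w4=1 w5=0 clk=1 w1=0
t14.Δ4 w0=1 w2=0 w3=1 w4=1 w5=1 clk=1 w1=0
t15.Δ0 w0=1 w2=0 w3=1 w4=1 w5=1 clk=1 w1=0
t15.Δ1 w0=1 w2=0 w3=1 w4=1 w5=1 clk=0 w1=0
t16.Δ0 w0=1 w2=0 w3=1 w4=1 w5=1 clk=0 w1=0
t16.Δ1 w0=1 w2=0 w3=1 w4=1 w5=1 clk=1 w1=0
t16.Δ2 w0=1 w2=0 w3=1 w4=0 w5=1 clk=1 w1=1
t16.Δ3 w0=1 w2=1 w3=1 w4=0 w5=1 clk=1 w1=1
t16.Δ4 w0=1 w2=1 w3=1 w4=0 w5=0 clk=1 w1=1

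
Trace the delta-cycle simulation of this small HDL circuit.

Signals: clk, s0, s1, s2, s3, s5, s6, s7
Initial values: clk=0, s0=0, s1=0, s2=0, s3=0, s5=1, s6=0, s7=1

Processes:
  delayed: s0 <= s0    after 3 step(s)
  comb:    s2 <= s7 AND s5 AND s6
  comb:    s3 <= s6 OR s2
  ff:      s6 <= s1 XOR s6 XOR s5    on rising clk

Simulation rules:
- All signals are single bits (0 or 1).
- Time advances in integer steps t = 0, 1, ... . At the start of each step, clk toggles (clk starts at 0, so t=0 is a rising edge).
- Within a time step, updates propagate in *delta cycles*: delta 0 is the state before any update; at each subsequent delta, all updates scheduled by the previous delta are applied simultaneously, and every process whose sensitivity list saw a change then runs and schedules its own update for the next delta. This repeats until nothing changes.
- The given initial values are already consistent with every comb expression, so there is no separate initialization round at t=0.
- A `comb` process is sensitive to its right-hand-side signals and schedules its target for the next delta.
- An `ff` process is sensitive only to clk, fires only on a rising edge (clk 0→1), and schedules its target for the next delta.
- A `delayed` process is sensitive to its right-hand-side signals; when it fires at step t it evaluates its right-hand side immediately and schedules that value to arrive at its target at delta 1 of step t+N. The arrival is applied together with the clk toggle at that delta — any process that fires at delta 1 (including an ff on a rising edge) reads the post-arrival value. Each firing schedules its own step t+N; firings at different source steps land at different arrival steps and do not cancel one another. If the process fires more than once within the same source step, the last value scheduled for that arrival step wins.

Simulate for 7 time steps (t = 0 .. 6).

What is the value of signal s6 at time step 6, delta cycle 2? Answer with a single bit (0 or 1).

t0.Δ0 s0=0 s1=0 s2=0 s6=0 clk=0 s3=0 s5=1 s7=1
t0.Δ1 s0=0 s1=0 s2=0 s6=0 clk=1 s3=0 s5=1 s7=1
t0.Δ2 s0=0 s1=0 s2=0 s6=1 clk=1 s3=0 s5=1 s7=1
t0.Δ3 s0=0 s1=0 s2=1 s6=1 clk=1 s3=1 s5=1 s7=1
t1.Δ0 s0=0 s1=0 s2=1 s6=1 clk=1 s3=1 s5=1 s7=1
t1.Δ1 s0=0 s1=0 s2=1 s6=1 clk=0 s3=1 s5=1 s7=1
t2.Δ0 s0=0 s1=0 s2=1 s6=1 clk=0 s3=1 s5=1 s7=1
t2.Δ1 s0=0 s1=0 s2=1 s6=1 clk=1 s3=1 s5=1 s7=1
t2.Δ2 s0=0 s1=0 s2=1 s6=0 clk=1 s3=1 s5=1 s7=1
t2.Δ3 s0=0 s1=0 s2=0 s6=0 clk=1 s3=1 s5=1 s7=1
t2.Δ4 s0=0 s1=0 s2=0 s6=0 clk=1 s3=0 s5=1 s7=1
t3.Δ0 s0=0 s1=0 s2=0 s6=0 clk=1 s3=0 s5=1 s7=1
t3.Δ1 s0=0 s1=0 s2=0 s6=0 clk=0 s3=0 s5=1 s7=1
t4.Δ0 s0=0 s1=0 s2=0 s6=0 clk=0 s3=0 s5=1 s7=1
t4.Δ1 s0=0 s1=0 s2=0 s6=0 clk=1 s3=0 s5=1 s7=1
t4.Δ2 s0=0 s1=0 s2=0 s6=1 clk=1 s3=0 s5=1 s7=1
t4.Δ3 s0=0 s1=0 s2=1 s6=1 clk=1 s3=1 s5=1 s7=1
t5.Δ0 s0=0 s1=0 s2=1 s6=1 clk=1 s3=1 s5=1 s7=1
t5.Δ1 s0=0 s1=0 s2=1 s6=1 clk=0 s3=1 s5=1 s7=1
t6.Δ0 s0=0 s1=0 s2=1 s6=1 clk=0 s3=1 s5=1 s7=1
t6.Δ1 s0=0 s1=0 s2=1 s6=1 clk=1 s3=1 s5=1 s7=1
t6.Δ2 s0=0 s1=0 s2=1 s6=0 clk=1 s3=1 s5=1 s7=1
t6.Δ3 s0=0 s1=0 s2=0 s6=0 clk=1 s3=1 s5=1 s7=1
t6.Δ4 s0=0 s1=0 s2=0 s6=0 clk=1 s3=0 s5=1 s7=1

0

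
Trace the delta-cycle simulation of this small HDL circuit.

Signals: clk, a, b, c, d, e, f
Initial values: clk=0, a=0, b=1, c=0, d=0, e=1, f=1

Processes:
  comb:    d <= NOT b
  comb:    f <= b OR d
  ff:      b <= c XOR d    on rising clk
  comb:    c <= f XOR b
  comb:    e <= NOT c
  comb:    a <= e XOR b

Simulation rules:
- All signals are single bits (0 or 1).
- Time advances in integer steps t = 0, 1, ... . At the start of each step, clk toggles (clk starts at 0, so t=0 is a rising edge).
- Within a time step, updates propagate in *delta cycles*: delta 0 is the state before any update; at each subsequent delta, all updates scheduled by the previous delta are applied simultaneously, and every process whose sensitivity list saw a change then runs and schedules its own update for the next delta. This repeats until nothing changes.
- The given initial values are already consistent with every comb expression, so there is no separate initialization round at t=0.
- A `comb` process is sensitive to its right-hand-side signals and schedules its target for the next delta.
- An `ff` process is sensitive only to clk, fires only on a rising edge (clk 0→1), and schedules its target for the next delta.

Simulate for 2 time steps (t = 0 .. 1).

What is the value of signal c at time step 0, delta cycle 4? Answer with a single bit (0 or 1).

t=0 Δ0: a=0 b=1 clk=0 d=0 c=0 f=1 e=1
  Δ1: clk:0→1
  Δ2: b:1→0
  Δ3: a:0→1, d:0→1, c:0→1, f:1→0
  Δ4: c:1→0, f:0→1, e:1→0
  Δ5: a:1→0, c:0→1, e:0→1
  Δ6: a:0→1, e:1→0
  Δ7: a:1→0
  (7Δ to stable)
t=1 Δ0: a=0 b=0 clk=1 d=1 c=1 f=1 e=0
  Δ1: clk:1→0
  (1Δ to stable)

0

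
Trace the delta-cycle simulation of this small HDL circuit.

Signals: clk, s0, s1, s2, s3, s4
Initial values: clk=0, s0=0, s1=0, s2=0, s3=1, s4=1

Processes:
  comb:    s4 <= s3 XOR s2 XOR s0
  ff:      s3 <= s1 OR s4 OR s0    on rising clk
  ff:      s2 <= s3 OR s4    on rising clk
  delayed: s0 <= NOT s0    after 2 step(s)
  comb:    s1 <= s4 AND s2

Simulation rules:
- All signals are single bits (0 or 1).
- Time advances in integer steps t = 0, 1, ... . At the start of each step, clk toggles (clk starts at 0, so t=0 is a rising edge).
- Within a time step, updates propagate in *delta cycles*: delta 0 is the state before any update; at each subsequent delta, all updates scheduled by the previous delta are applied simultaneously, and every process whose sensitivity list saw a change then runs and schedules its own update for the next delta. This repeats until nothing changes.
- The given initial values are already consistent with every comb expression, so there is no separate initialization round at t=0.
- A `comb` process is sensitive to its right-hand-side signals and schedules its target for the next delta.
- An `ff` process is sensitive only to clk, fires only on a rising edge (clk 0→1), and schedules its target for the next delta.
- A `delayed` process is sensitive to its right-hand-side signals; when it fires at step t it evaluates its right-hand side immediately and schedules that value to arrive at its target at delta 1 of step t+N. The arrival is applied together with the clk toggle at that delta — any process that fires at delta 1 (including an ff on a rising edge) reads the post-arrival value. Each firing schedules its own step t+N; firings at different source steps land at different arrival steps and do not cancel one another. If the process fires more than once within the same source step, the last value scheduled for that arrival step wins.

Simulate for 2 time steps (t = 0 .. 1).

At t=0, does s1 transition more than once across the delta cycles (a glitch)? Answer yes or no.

yes

t0.Δ0 s1=0 s2=0 s0=0 s3=1 s4=1 clk=0
t0.Δ1 s1=0 s2=0 s0=0 s3=1 s4=1 clk=1
t0.Δ2 s1=0 s2=1 s0=0 s3=1 s4=1 clk=1
t0.Δ3 s1=1 s2=1 s0=0 s3=1 s4=0 clk=1
t0.Δ4 s1=0 s2=1 s0=0 s3=1 s4=0 clk=1
t1.Δ0 s1=0 s2=1 s0=0 s3=1 s4=0 clk=1
t1.Δ1 s1=0 s2=1 s0=0 s3=1 s4=0 clk=0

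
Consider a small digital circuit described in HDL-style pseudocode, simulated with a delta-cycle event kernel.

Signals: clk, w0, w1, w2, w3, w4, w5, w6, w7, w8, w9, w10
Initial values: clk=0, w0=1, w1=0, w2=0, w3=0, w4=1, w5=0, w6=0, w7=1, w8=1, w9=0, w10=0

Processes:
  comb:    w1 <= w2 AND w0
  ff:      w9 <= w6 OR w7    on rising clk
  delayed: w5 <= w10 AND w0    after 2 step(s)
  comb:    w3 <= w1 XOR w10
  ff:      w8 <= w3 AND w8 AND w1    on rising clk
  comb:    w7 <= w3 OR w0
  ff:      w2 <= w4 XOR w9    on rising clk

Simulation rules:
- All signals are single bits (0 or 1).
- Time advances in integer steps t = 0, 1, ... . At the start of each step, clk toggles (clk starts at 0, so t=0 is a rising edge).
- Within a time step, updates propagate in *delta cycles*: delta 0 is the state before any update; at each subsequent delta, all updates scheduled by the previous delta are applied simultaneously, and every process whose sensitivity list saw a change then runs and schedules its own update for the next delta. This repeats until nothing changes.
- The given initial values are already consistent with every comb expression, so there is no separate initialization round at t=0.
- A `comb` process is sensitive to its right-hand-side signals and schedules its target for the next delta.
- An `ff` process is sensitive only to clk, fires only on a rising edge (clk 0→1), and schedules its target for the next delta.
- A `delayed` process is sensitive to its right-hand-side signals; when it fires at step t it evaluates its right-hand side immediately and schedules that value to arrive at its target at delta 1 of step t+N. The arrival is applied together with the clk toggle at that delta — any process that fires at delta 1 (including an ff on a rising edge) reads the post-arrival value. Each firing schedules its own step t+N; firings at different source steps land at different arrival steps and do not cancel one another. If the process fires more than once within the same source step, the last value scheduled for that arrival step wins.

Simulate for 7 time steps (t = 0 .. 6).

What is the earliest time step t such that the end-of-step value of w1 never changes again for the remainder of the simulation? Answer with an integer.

2

t0.Δ0 w4=1 w3=0 w6=0 w0=1 w1=0 w2=0 clk=0 w8=1 w9=0 w7=1 w5=0 w10=0
t0.Δ1 w4=1 w3=0 w6=0 w0=1 w1=0 w2=0 clk=1 w8=1 w9=0 w7=1 w5=0 w10=0
t0.Δ2 w4=1 w3=0 w6=0 w0=1 w1=0 w2=1 clk=1 w8=0 w9=1 w7=1 w5=0 w10=0
t0.Δ3 w4=1 w3=0 w6=0 w0=1 w1=1 w2=1 clk=1 w8=0 w9=1 w7=1 w5=0 w10=0
t0.Δ4 w4=1 w3=1 w6=0 w0=1 w1=1 w2=1 clk=1 w8=0 w9=1 w7=1 w5=0 w10=0
t1.Δ0 w4=1 w3=1 w6=0 w0=1 w1=1 w2=1 clk=1 w8=0 w9=1 w7=1 w5=0 w10=0
t1.Δ1 w4=1 w3=1 w6=0 w0=1 w1=1 w2=1 clk=0 w8=0 w9=1 w7=1 w5=0 w10=0
t2.Δ0 w4=1 w3=1 w6=0 w0=1 w1=1 w2=1 clk=0 w8=0 w9=1 w7=1 w5=0 w10=0
t2.Δ1 w4=1 w3=1 w6=0 w0=1 w1=1 w2=1 clk=1 w8=0 w9=1 w7=1 w5=0 w10=0
t2.Δ2 w4=1 w3=1 w6=0 w0=1 w1=1 w2=0 clk=1 w8=0 w9=1 w7=1 w5=0 w10=0
t2.Δ3 w4=1 w3=1 w6=0 w0=1 w1=0 w2=0 clk=1 w8=0 w9=1 w7=1 w5=0 w10=0
t2.Δ4 w4=1 w3=0 w6=0 w0=1 w1=0 w2=0 clk=1 w8=0 w9=1 w7=1 w5=0 w10=0
t3.Δ0 w4=1 w3=0 w6=0 w0=1 w1=0 w2=0 clk=1 w8=0 w9=1 w7=1 w5=0 w10=0
t3.Δ1 w4=1 w3=0 w6=0 w0=1 w1=0 w2=0 clk=0 w8=0 w9=1 w7=1 w5=0 w10=0
t4.Δ0 w4=1 w3=0 w6=0 w0=1 w1=0 w2=0 clk=0 w8=0 w9=1 w7=1 w5=0 w10=0
t4.Δ1 w4=1 w3=0 w6=0 w0=1 w1=0 w2=0 clk=1 w8=0 w9=1 w7=1 w5=0 w10=0
t5.Δ0 w4=1 w3=0 w6=0 w0=1 w1=0 w2=0 clk=1 w8=0 w9=1 w7=1 w5=0 w10=0
t5.Δ1 w4=1 w3=0 w6=0 w0=1 w1=0 w2=0 clk=0 w8=0 w9=1 w7=1 w5=0 w10=0
t6.Δ0 w4=1 w3=0 w6=0 w0=1 w1=0 w2=0 clk=0 w8=0 w9=1 w7=1 w5=0 w10=0
t6.Δ1 w4=1 w3=0 w6=0 w0=1 w1=0 w2=0 clk=1 w8=0 w9=1 w7=1 w5=0 w10=0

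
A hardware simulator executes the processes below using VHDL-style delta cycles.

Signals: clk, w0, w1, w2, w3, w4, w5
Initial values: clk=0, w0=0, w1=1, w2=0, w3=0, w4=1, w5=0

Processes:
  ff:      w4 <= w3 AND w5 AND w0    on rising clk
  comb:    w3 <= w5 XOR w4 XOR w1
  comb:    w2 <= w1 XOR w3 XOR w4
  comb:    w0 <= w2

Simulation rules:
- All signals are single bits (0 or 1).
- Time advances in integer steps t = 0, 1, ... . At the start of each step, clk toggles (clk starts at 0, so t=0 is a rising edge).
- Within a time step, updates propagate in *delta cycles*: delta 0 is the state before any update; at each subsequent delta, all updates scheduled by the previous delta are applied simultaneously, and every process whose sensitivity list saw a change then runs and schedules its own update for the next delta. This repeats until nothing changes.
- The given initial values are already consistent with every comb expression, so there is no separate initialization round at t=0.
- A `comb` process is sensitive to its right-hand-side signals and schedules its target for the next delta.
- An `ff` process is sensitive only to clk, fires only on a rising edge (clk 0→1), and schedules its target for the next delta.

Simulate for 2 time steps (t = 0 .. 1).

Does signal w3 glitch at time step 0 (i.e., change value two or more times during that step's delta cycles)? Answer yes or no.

no

t=0 Δ0: w5=0 w0=0 w2=0 w4=1 w3=0 clk=0 w1=1
  Δ1: clk:0→1
  Δ2: w4:1→0
  Δ3: w2:0→1, w3:0→1
  Δ4: w0:0→1, w2:1→0
  Δ5: w0:1→0
  (5Δ to stable)
t=1 Δ0: w5=0 w0=0 w2=0 w4=0 w3=1 clk=1 w1=1
  Δ1: clk:1→0
  (1Δ to stable)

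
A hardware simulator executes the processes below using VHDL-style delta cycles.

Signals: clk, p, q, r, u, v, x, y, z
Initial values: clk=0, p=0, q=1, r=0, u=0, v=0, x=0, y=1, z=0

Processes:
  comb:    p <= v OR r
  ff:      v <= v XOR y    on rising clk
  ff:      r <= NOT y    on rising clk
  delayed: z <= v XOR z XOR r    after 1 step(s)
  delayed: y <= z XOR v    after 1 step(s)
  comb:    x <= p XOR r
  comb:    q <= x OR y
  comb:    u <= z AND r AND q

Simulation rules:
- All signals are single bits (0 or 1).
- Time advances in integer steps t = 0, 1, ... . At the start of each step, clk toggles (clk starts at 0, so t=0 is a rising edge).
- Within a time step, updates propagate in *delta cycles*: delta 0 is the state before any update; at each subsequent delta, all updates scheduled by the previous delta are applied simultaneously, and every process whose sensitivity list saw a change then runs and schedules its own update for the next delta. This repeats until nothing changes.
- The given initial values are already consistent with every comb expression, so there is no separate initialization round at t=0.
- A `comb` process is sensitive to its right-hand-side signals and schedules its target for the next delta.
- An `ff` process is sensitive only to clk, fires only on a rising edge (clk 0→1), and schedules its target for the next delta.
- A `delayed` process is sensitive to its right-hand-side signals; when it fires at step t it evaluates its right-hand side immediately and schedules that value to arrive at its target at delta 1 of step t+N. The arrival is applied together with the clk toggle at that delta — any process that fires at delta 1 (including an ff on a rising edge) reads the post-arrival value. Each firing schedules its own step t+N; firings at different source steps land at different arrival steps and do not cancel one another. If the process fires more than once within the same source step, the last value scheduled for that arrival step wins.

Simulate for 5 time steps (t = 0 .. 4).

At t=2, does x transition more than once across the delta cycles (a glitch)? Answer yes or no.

t=0 Δ0: clk=0 y=1 x=0 z=0 p=0 r=0 u=0 q=1 v=0
  Δ1: clk:0→1
  Δ2: v:0→1
  Δ3: p:0→1
  Δ4: x:0→1
  (4Δ to stable)
t=1 Δ0: clk=1 y=1 x=1 z=0 p=1 r=0 u=0 q=1 v=1
  Δ1: clk:1→0, z:0→1
  (1Δ to stable)
t=2 Δ0: clk=0 y=1 x=1 z=1 p=1 r=0 u=0 q=1 v=1
  Δ1: clk:0→1, y:1→0, z:1→0
  Δ2: r:0→1
  Δ3: x:1→0
  Δ4: q:1→0
  (4Δ to stable)
t=3 Δ0: clk=1 y=0 x=0 z=0 p=1 r=1 u=0 q=0 v=1
  Δ1: clk:1→0, y:0→1
  Δ2: q:0→1
  (2Δ to stable)
t=4 Δ0: clk=0 y=1 x=0 z=0 p=1 r=1 u=0 q=1 v=1
  Δ1: clk:0→1
  Δ2: r:1→0, v:1→0
  Δ3: x:0→1, p:1→0
  Δ4: x:1→0
  (4Δ to stable)

no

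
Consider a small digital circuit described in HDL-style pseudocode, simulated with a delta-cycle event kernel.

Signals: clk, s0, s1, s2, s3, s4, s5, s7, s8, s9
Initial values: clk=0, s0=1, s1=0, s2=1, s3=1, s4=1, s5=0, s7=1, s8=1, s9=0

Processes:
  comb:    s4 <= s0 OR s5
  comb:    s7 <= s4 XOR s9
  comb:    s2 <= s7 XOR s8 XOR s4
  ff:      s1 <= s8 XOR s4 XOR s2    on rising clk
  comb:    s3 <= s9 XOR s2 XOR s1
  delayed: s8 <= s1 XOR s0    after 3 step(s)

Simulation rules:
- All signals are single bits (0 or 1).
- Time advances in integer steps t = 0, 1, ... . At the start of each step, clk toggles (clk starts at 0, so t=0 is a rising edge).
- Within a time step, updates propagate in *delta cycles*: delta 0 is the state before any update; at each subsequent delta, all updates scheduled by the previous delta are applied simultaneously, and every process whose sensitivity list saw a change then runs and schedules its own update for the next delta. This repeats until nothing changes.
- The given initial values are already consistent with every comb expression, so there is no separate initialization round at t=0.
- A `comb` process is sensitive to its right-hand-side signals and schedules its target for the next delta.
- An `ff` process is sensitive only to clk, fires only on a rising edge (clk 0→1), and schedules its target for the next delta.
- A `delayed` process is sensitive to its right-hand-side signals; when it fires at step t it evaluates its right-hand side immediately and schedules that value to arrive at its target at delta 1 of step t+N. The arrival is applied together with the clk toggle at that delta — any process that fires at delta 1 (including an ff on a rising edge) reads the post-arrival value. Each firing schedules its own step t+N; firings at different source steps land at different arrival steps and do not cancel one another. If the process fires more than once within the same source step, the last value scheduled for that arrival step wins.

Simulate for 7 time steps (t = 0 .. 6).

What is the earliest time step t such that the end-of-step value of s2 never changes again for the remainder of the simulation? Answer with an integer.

3

t=0 Δ0: clk=0 s0=1 s1=0 s7=1 s8=1 s5=0 s2=1 s3=1 s4=1 s9=0
  Δ1: clk:0→1
  Δ2: s1:0→1
  Δ3: s3:1→0
  (3Δ to stable)
t=1 Δ0: clk=1 s0=1 s1=1 s7=1 s8=1 s5=0 s2=1 s3=0 s4=1 s9=0
  Δ1: clk:1→0
  (1Δ to stable)
t=2 Δ0: clk=0 s0=1 s1=1 s7=1 s8=1 s5=0 s2=1 s3=0 s4=1 s9=0
  Δ1: clk:0→1
  (1Δ to stable)
t=3 Δ0: clk=1 s0=1 s1=1 s7=1 s8=1 s5=0 s2=1 s3=0 s4=1 s9=0
  Δ1: clk:1→0, s8:1→0
  Δ2: s2:1→0
  Δ3: s3:0→1
  (3Δ to stable)
t=4 Δ0: clk=0 s0=1 s1=1 s7=1 s8=0 s5=0 s2=0 s3=1 s4=1 s9=0
  Δ1: clk:0→1
  (1Δ to stable)
t=5 Δ0: clk=1 s0=1 s1=1 s7=1 s8=0 s5=0 s2=0 s3=1 s4=1 s9=0
  Δ1: clk:1→0
  (1Δ to stable)
t=6 Δ0: clk=0 s0=1 s1=1 s7=1 s8=0 s5=0 s2=0 s3=1 s4=1 s9=0
  Δ1: clk:0→1
  (1Δ to stable)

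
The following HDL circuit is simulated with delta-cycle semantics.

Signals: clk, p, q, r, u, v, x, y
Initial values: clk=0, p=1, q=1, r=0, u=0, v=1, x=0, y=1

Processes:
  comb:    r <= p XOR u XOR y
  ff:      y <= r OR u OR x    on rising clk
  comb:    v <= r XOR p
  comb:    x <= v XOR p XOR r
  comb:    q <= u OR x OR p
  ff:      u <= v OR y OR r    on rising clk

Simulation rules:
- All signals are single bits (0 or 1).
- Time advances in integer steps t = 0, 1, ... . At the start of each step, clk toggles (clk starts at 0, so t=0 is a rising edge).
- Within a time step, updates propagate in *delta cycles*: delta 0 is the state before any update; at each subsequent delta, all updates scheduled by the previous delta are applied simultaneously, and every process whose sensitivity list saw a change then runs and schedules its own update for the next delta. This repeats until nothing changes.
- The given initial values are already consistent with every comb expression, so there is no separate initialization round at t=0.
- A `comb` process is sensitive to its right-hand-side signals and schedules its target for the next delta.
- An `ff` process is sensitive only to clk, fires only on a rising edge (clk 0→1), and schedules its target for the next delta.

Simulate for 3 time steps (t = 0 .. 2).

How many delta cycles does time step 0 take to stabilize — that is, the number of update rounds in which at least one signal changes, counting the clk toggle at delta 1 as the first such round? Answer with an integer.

[bits: q,clk,x,r,p,v,u,y]
t=0: Δ0=10001101 Δ1=11001101 Δ2=11001110 | 2Δ
t=1: Δ0=11001110 Δ1=10001110 | 1Δ
t=2: Δ0=10001110 Δ1=11001110 Δ2=11001111 Δ3=11011111 Δ4=11111011 Δ5=11011011 | 5Δ

2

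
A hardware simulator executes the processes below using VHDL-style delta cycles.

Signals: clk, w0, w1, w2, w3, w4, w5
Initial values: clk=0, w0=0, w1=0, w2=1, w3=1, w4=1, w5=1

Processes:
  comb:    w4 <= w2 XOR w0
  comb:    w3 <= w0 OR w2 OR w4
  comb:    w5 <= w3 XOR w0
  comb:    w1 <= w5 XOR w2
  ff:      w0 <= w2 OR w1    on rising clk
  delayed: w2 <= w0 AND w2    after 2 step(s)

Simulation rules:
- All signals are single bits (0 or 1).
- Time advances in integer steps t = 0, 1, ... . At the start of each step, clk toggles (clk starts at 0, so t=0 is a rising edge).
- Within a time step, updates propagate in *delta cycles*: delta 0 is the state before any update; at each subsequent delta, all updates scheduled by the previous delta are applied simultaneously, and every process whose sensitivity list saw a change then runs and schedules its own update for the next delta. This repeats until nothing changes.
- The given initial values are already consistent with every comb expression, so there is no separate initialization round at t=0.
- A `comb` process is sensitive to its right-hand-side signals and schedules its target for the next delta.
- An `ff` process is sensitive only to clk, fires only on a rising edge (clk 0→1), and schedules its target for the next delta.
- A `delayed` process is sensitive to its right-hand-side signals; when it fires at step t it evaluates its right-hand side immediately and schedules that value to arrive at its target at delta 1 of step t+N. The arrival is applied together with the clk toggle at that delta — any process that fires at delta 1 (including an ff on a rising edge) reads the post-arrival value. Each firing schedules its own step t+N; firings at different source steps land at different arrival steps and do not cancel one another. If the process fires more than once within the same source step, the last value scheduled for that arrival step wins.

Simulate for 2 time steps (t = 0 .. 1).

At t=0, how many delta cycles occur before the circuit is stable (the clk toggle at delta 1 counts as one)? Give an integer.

[bits: w5,w2,clk,w0,w1,w3,w4]
t=0: Δ0=1100011 Δ1=1110011 Δ2=1111011 Δ3=0111010 Δ4=0111110 | 4Δ
t=1: Δ0=0111110 Δ1=0101110 | 1Δ

4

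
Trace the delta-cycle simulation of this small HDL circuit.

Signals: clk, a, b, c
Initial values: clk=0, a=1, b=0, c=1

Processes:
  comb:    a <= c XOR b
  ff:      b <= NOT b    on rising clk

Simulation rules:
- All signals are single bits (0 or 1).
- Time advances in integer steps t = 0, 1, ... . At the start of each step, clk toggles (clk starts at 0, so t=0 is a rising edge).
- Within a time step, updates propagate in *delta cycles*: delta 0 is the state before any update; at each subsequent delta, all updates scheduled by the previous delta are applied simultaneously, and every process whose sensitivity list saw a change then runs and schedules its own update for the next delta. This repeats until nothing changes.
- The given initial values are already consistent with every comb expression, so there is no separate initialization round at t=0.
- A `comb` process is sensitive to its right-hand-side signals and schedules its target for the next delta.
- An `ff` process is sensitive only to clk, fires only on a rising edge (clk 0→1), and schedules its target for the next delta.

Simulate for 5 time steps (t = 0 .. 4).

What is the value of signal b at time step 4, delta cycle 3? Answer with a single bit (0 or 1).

1

t=0 Δ0: b=0 c=1 clk=0 a=1
  Δ1: clk:0→1
  Δ2: b:0→1
  Δ3: a:1→0
  (3Δ to stable)
t=1 Δ0: b=1 c=1 clk=1 a=0
  Δ1: clk:1→0
  (1Δ to stable)
t=2 Δ0: b=1 c=1 clk=0 a=0
  Δ1: clk:0→1
  Δ2: b:1→0
  Δ3: a:0→1
  (3Δ to stable)
t=3 Δ0: b=0 c=1 clk=1 a=1
  Δ1: clk:1→0
  (1Δ to stable)
t=4 Δ0: b=0 c=1 clk=0 a=1
  Δ1: clk:0→1
  Δ2: b:0→1
  Δ3: a:1→0
  (3Δ to stable)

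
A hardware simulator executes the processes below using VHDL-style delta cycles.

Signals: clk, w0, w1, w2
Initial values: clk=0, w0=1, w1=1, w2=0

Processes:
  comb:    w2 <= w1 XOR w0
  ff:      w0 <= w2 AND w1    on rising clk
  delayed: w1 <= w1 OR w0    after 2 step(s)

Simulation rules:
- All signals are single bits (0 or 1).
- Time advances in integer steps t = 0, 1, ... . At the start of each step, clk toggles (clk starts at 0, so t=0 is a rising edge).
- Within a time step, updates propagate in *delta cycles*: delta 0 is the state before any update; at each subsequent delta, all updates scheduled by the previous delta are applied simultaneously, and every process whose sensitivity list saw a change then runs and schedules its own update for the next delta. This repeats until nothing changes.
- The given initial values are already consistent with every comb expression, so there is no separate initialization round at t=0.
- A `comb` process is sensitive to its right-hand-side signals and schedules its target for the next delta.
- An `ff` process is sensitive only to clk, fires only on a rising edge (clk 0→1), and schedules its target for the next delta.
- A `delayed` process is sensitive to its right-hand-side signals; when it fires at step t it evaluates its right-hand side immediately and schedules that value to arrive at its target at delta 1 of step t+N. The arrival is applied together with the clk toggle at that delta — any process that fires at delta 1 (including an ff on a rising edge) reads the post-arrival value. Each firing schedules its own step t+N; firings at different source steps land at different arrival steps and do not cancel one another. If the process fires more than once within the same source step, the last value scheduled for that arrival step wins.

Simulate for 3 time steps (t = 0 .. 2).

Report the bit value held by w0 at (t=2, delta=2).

1

[bits: w1,w0,clk,w2]
t=0: Δ0=1100 Δ1=1110 Δ2=1010 Δ3=1011 | 3Δ
t=1: Δ0=1011 Δ1=1001 | 1Δ
t=2: Δ0=1001 Δ1=1011 Δ2=1111 Δ3=1110 | 3Δ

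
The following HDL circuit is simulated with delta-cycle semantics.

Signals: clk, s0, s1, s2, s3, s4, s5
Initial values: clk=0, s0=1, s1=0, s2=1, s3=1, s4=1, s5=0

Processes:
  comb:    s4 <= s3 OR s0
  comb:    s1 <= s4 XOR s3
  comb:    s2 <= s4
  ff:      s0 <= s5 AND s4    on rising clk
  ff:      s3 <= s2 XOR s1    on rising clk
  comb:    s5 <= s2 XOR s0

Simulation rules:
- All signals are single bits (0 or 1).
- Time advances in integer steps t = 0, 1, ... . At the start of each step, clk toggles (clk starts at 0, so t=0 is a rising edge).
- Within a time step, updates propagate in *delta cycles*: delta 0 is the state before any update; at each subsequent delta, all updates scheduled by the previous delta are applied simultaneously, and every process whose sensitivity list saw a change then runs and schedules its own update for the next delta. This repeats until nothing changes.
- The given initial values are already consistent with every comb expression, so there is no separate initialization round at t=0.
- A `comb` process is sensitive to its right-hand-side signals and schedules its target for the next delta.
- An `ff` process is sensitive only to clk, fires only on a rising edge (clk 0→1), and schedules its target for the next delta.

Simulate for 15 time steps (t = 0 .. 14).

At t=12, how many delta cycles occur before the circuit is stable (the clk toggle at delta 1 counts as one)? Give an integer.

t=0 Δ0: s4=1 s1=0 s5=0 s3=1 s0=1 s2=1 clk=0
  Δ1: clk:0→1
  Δ2: s0:1→0
  Δ3: s5:0→1
  (3Δ to stable)
t=1 Δ0: s4=1 s1=0 s5=1 s3=1 s0=0 s2=1 clk=1
  Δ1: clk:1→0
  (1Δ to stable)
t=2 Δ0: s4=1 s1=0 s5=1 s3=1 s0=0 s2=1 clk=0
  Δ1: clk:0→1
  Δ2: s0:0→1
  Δ3: s5:1→0
  (3Δ to stable)
t=3 Δ0: s4=1 s1=0 s5=0 s3=1 s0=1 s2=1 clk=1
  Δ1: clk:1→0
  (1Δ to stable)
t=4 Δ0: s4=1 s1=0 s5=0 s3=1 s0=1 s2=1 clk=0
  Δ1: clk:0→1
  Δ2: s0:1→0
  Δ3: s5:0→1
  (3Δ to stable)
t=5 Δ0: s4=1 s1=0 s5=1 s3=1 s0=0 s2=1 clk=1
  Δ1: clk:1→0
  (1Δ to stable)
t=6 Δ0: s4=1 s1=0 s5=1 s3=1 s0=0 s2=1 clk=0
  Δ1: clk:0→1
  Δ2: s0:0→1
  Δ3: s5:1→0
  (3Δ to stable)
t=7 Δ0: s4=1 s1=0 s5=0 s3=1 s0=1 s2=1 clk=1
  Δ1: clk:1→0
  (1Δ to stable)
t=8 Δ0: s4=1 s1=0 s5=0 s3=1 s0=1 s2=1 clk=0
  Δ1: clk:0→1
  Δ2: s0:1→0
  Δ3: s5:0→1
  (3Δ to stable)
t=9 Δ0: s4=1 s1=0 s5=1 s3=1 s0=0 s2=1 clk=1
  Δ1: clk:1→0
  (1Δ to stable)
t=10 Δ0: s4=1 s1=0 s5=1 s3=1 s0=0 s2=1 clk=0
  Δ1: clk:0→1
  Δ2: s0:0→1
  Δ3: s5:1→0
  (3Δ to stable)
t=11 Δ0: s4=1 s1=0 s5=0 s3=1 s0=1 s2=1 clk=1
  Δ1: clk:1→0
  (1Δ to stable)
t=12 Δ0: s4=1 s1=0 s5=0 s3=1 s0=1 s2=1 clk=0
  Δ1: clk:0→1
  Δ2: s0:1→0
  Δ3: s5:0→1
  (3Δ to stable)
t=13 Δ0: s4=1 s1=0 s5=1 s3=1 s0=0 s2=1 clk=1
  Δ1: clk:1→0
  (1Δ to stable)
t=14 Δ0: s4=1 s1=0 s5=1 s3=1 s0=0 s2=1 clk=0
  Δ1: clk:0→1
  Δ2: s0:0→1
  Δ3: s5:1→0
  (3Δ to stable)

3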